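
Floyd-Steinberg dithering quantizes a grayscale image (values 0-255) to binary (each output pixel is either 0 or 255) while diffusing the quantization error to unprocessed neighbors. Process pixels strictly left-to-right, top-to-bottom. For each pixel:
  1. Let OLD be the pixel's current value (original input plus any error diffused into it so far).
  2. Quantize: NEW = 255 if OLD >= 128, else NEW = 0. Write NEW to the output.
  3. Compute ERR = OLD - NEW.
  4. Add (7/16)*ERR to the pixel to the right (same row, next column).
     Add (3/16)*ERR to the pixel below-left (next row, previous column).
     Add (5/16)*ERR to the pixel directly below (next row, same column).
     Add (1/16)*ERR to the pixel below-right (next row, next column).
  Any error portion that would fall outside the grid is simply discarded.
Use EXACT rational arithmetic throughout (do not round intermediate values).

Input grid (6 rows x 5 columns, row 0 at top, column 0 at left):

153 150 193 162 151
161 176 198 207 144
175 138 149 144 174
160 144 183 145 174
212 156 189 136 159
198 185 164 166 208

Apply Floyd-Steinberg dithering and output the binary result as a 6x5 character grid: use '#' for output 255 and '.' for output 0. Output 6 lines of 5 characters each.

Answer: #.##.
####.
.#.##
#.#.#
###.#
#.###

Derivation:
(0,0): OLD=153 → NEW=255, ERR=-102
(0,1): OLD=843/8 → NEW=0, ERR=843/8
(0,2): OLD=30605/128 → NEW=255, ERR=-2035/128
(0,3): OLD=317531/2048 → NEW=255, ERR=-204709/2048
(0,4): OLD=3515005/32768 → NEW=0, ERR=3515005/32768
(1,0): OLD=19057/128 → NEW=255, ERR=-13583/128
(1,1): OLD=156823/1024 → NEW=255, ERR=-104297/1024
(1,2): OLD=4466787/32768 → NEW=255, ERR=-3889053/32768
(1,3): OLD=18737895/131072 → NEW=255, ERR=-14685465/131072
(1,4): OLD=256390357/2097152 → NEW=0, ERR=256390357/2097152
(2,0): OLD=2010989/16384 → NEW=0, ERR=2010989/16384
(2,1): OLD=68673663/524288 → NEW=255, ERR=-65019777/524288
(2,2): OLD=254014269/8388608 → NEW=0, ERR=254014269/8388608
(2,3): OLD=18487190631/134217728 → NEW=255, ERR=-15738330009/134217728
(2,4): OLD=330500842769/2147483648 → NEW=255, ERR=-217107487471/2147483648
(3,0): OLD=1468876189/8388608 → NEW=255, ERR=-670218851/8388608
(3,1): OLD=5612953945/67108864 → NEW=0, ERR=5612953945/67108864
(3,2): OLD=428031951395/2147483648 → NEW=255, ERR=-119576378845/2147483648
(3,3): OLD=287470775147/4294967296 → NEW=0, ERR=287470775147/4294967296
(3,4): OLD=11294782943095/68719476736 → NEW=255, ERR=-6228683624585/68719476736
(4,0): OLD=217663374483/1073741824 → NEW=255, ERR=-56140790637/1073741824
(4,1): OLD=4941915585299/34359738368 → NEW=255, ERR=-3819817698541/34359738368
(4,2): OLD=77372145650813/549755813888 → NEW=255, ERR=-62815586890627/549755813888
(4,3): OLD=760440878905619/8796093022208 → NEW=0, ERR=760440878905619/8796093022208
(4,4): OLD=24302729428603141/140737488355328 → NEW=255, ERR=-11585330102005499/140737488355328
(5,0): OLD=88409671552281/549755813888 → NEW=255, ERR=-51778060989159/549755813888
(5,1): OLD=371027260411531/4398046511104 → NEW=0, ERR=371027260411531/4398046511104
(5,2): OLD=24553532090675427/140737488355328 → NEW=255, ERR=-11334527439933213/140737488355328
(5,3): OLD=76113891688662797/562949953421312 → NEW=255, ERR=-67438346433771763/562949953421312
(5,4): OLD=1218390634159573631/9007199254740992 → NEW=255, ERR=-1078445175799379329/9007199254740992
Row 0: #.##.
Row 1: ####.
Row 2: .#.##
Row 3: #.#.#
Row 4: ###.#
Row 5: #.###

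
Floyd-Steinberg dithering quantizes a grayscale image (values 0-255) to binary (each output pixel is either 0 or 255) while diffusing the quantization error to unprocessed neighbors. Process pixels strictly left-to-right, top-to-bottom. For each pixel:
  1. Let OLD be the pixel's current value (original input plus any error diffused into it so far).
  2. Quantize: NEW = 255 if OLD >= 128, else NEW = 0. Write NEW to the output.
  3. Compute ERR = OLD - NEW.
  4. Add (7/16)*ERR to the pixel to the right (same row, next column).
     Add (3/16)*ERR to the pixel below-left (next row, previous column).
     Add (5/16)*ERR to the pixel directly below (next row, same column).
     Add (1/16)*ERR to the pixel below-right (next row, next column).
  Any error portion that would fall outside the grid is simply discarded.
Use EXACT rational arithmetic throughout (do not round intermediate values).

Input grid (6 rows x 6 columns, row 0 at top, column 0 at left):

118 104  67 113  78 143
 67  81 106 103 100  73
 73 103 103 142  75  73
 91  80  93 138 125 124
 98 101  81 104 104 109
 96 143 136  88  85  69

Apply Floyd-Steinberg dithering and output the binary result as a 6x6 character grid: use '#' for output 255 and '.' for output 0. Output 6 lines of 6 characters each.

(0,0): OLD=118 → NEW=0, ERR=118
(0,1): OLD=1245/8 → NEW=255, ERR=-795/8
(0,2): OLD=3011/128 → NEW=0, ERR=3011/128
(0,3): OLD=252501/2048 → NEW=0, ERR=252501/2048
(0,4): OLD=4323411/32768 → NEW=255, ERR=-4032429/32768
(0,5): OLD=46746181/524288 → NEW=0, ERR=46746181/524288
(1,0): OLD=10911/128 → NEW=0, ERR=10911/128
(1,1): OLD=101401/1024 → NEW=0, ERR=101401/1024
(1,2): OLD=5687885/32768 → NEW=255, ERR=-2667955/32768
(1,3): OLD=11049897/131072 → NEW=0, ERR=11049897/131072
(1,4): OLD=1030542395/8388608 → NEW=0, ERR=1030542395/8388608
(1,5): OLD=19719083565/134217728 → NEW=255, ERR=-14506437075/134217728
(2,0): OLD=1936675/16384 → NEW=0, ERR=1936675/16384
(2,1): OLD=92128625/524288 → NEW=255, ERR=-41564815/524288
(2,2): OLD=544152595/8388608 → NEW=0, ERR=544152595/8388608
(2,3): OLD=14406291643/67108864 → NEW=255, ERR=-2706468677/67108864
(2,4): OLD=173409887025/2147483648 → NEW=0, ERR=173409887025/2147483648
(2,5): OLD=2825433997159/34359738368 → NEW=0, ERR=2825433997159/34359738368
(3,0): OLD=948536883/8388608 → NEW=0, ERR=948536883/8388608
(3,1): OLD=8338013303/67108864 → NEW=0, ERR=8338013303/67108864
(3,2): OLD=83275242101/536870912 → NEW=255, ERR=-53626840459/536870912
(3,3): OLD=3466590099007/34359738368 → NEW=0, ERR=3466590099007/34359738368
(3,4): OLD=56974494209951/274877906944 → NEW=255, ERR=-13119372060769/274877906944
(3,5): OLD=588735988377073/4398046511104 → NEW=255, ERR=-532765871954447/4398046511104
(4,0): OLD=168182213981/1073741824 → NEW=255, ERR=-105621951139/1073741824
(4,1): OLD=1462505872121/17179869184 → NEW=0, ERR=1462505872121/17179869184
(4,2): OLD=62513547295899/549755813888 → NEW=0, ERR=62513547295899/549755813888
(4,3): OLD=1496085596306855/8796093022208 → NEW=255, ERR=-746918124356185/8796093022208
(4,4): OLD=5000024222356887/140737488355328 → NEW=0, ERR=5000024222356887/140737488355328
(4,5): OLD=188486691240364993/2251799813685248 → NEW=0, ERR=188486691240364993/2251799813685248
(5,0): OLD=22326040591867/274877906944 → NEW=0, ERR=22326040591867/274877906944
(5,1): OLD=1937869012905771/8796093022208 → NEW=255, ERR=-305134707757269/8796093022208
(5,2): OLD=10256743939576521/70368744177664 → NEW=255, ERR=-7687285825727799/70368744177664
(5,3): OLD=61786472870438643/2251799813685248 → NEW=0, ERR=61786472870438643/2251799813685248
(5,4): OLD=533650503547433795/4503599627370496 → NEW=0, ERR=533650503547433795/4503599627370496
(5,5): OLD=10752395200968134463/72057594037927936 → NEW=255, ERR=-7622291278703489217/72057594037927936
Row 0: .#..#.
Row 1: ..#..#
Row 2: .#.#..
Row 3: ..#.##
Row 4: #..#..
Row 5: .##..#

Answer: .#..#.
..#..#
.#.#..
..#.##
#..#..
.##..#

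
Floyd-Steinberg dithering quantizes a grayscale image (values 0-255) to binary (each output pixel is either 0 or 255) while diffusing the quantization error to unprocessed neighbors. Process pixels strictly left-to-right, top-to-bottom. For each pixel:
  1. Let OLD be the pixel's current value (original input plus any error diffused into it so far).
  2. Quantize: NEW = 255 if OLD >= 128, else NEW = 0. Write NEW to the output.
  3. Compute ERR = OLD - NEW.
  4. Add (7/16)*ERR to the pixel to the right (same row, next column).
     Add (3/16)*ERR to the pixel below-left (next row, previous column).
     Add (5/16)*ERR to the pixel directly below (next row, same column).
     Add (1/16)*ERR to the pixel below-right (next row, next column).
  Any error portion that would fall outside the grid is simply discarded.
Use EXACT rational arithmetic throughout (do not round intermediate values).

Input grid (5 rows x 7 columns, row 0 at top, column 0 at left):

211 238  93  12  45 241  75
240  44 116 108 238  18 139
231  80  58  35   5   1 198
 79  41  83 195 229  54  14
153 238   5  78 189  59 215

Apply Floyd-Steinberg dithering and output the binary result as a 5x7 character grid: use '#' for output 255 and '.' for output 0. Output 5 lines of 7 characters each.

(0,0): OLD=211 → NEW=255, ERR=-44
(0,1): OLD=875/4 → NEW=255, ERR=-145/4
(0,2): OLD=4937/64 → NEW=0, ERR=4937/64
(0,3): OLD=46847/1024 → NEW=0, ERR=46847/1024
(0,4): OLD=1065209/16384 → NEW=0, ERR=1065209/16384
(0,5): OLD=70633167/262144 → NEW=255, ERR=3786447/262144
(0,6): OLD=341077929/4194304 → NEW=0, ERR=341077929/4194304
(1,0): OLD=14045/64 → NEW=255, ERR=-2275/64
(1,1): OLD=14763/512 → NEW=0, ERR=14763/512
(1,2): OLD=2605607/16384 → NEW=255, ERR=-1572313/16384
(1,3): OLD=6378155/65536 → NEW=0, ERR=6378155/65536
(1,4): OLD=1285401585/4194304 → NEW=255, ERR=215854065/4194304
(1,5): OLD=2158890529/33554432 → NEW=0, ERR=2158890529/33554432
(1,6): OLD=103865072847/536870912 → NEW=255, ERR=-33037009713/536870912
(2,0): OLD=1845641/8192 → NEW=255, ERR=-243319/8192
(2,1): OLD=14627795/262144 → NEW=0, ERR=14627795/262144
(2,2): OLD=303975673/4194304 → NEW=0, ERR=303975673/4194304
(2,3): OLD=3381349809/33554432 → NEW=0, ERR=3381349809/33554432
(2,4): OLD=22365126385/268435456 → NEW=0, ERR=22365126385/268435456
(2,5): OLD=422931237483/8589934592 → NEW=0, ERR=422931237483/8589934592
(2,6): OLD=28083146648221/137438953472 → NEW=255, ERR=-6963786487139/137438953472
(3,0): OLD=336302361/4194304 → NEW=0, ERR=336302361/4194304
(3,1): OLD=3531575621/33554432 → NEW=0, ERR=3531575621/33554432
(3,2): OLD=46728374575/268435456 → NEW=255, ERR=-21722666705/268435456
(3,3): OLD=226815942593/1073741824 → NEW=255, ERR=-46988222527/1073741824
(3,4): OLD=34555019368729/137438953472 → NEW=255, ERR=-491913766631/137438953472
(3,5): OLD=69848971839867/1099511627776 → NEW=0, ERR=69848971839867/1099511627776
(3,6): OLD=510817146413157/17592186044416 → NEW=0, ERR=510817146413157/17592186044416
(4,0): OLD=106188070839/536870912 → NEW=255, ERR=-30714011721/536870912
(4,1): OLD=2024643102507/8589934592 → NEW=255, ERR=-165790218453/8589934592
(4,2): OLD=-4172597416283/137438953472 → NEW=0, ERR=-4172597416283/137438953472
(4,3): OLD=49822711474471/1099511627776 → NEW=0, ERR=49822711474471/1099511627776
(4,4): OLD=1907718283851317/8796093022208 → NEW=255, ERR=-335285436811723/8796093022208
(4,5): OLD=18970431734864645/281474976710656 → NEW=0, ERR=18970431734864645/281474976710656
(4,6): OLD=1159813650532767667/4503599627370496 → NEW=255, ERR=11395745553291187/4503599627370496
Row 0: ##...#.
Row 1: #.#.#.#
Row 2: #.....#
Row 3: ..###..
Row 4: ##..#.#

Answer: ##...#.
#.#.#.#
#.....#
..###..
##..#.#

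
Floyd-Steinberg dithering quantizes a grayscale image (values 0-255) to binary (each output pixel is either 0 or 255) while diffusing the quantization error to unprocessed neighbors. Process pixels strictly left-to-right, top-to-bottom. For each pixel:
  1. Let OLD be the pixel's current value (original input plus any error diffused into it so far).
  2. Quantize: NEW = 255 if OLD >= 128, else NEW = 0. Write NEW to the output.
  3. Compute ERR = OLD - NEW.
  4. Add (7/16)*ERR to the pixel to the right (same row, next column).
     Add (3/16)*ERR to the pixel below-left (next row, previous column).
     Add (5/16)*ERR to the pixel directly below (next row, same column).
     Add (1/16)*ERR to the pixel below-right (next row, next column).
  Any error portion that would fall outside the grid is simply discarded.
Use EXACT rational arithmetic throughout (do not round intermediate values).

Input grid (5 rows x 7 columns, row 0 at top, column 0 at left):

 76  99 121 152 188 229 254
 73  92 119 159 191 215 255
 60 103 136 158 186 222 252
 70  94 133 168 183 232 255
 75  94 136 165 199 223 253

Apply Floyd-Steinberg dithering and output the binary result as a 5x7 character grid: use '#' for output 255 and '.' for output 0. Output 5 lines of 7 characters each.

Answer: .#.####
..#.###
.#.#.##
..#####
.#.#.##

Derivation:
(0,0): OLD=76 → NEW=0, ERR=76
(0,1): OLD=529/4 → NEW=255, ERR=-491/4
(0,2): OLD=4307/64 → NEW=0, ERR=4307/64
(0,3): OLD=185797/1024 → NEW=255, ERR=-75323/1024
(0,4): OLD=2552931/16384 → NEW=255, ERR=-1624989/16384
(0,5): OLD=48656053/262144 → NEW=255, ERR=-18190667/262144
(0,6): OLD=938018547/4194304 → NEW=255, ERR=-131528973/4194304
(1,0): OLD=4719/64 → NEW=0, ERR=4719/64
(1,1): OLD=52873/512 → NEW=0, ERR=52873/512
(1,2): OLD=2682813/16384 → NEW=255, ERR=-1495107/16384
(1,3): OLD=5354233/65536 → NEW=0, ERR=5354233/65536
(1,4): OLD=747176779/4194304 → NEW=255, ERR=-322370741/4194304
(1,5): OLD=4952986555/33554432 → NEW=255, ERR=-3603393605/33554432
(1,6): OLD=104088763029/536870912 → NEW=255, ERR=-32813319531/536870912
(2,0): OLD=838899/8192 → NEW=0, ERR=838899/8192
(2,1): OLD=43927841/262144 → NEW=255, ERR=-22918879/262144
(2,2): OLD=381706403/4194304 → NEW=0, ERR=381706403/4194304
(2,3): OLD=6819320139/33554432 → NEW=255, ERR=-1737060021/33554432
(2,4): OLD=33367463163/268435456 → NEW=0, ERR=33367463163/268435456
(2,5): OLD=1946135061865/8589934592 → NEW=255, ERR=-244298259095/8589934592
(2,6): OLD=29376994135919/137438953472 → NEW=255, ERR=-5669938999441/137438953472
(3,0): OLD=359068483/4194304 → NEW=0, ERR=359068483/4194304
(3,1): OLD=4281418887/33554432 → NEW=0, ERR=4281418887/33554432
(3,2): OLD=54248611525/268435456 → NEW=255, ERR=-14202429755/268435456
(3,3): OLD=169296673971/1073741824 → NEW=255, ERR=-104507491149/1073741824
(3,4): OLD=23460120944451/137438953472 → NEW=255, ERR=-11586812190909/137438953472
(3,5): OLD=204798086682617/1099511627776 → NEW=255, ERR=-75577378400263/1099511627776
(3,6): OLD=3698898055382439/17592186044416 → NEW=255, ERR=-787109385943641/17592186044416
(4,0): OLD=67472314381/536870912 → NEW=0, ERR=67472314381/536870912
(4,1): OLD=1583019750569/8589934592 → NEW=255, ERR=-607413570391/8589934592
(4,2): OLD=10755277366151/137438953472 → NEW=0, ERR=10755277366151/137438953472
(4,3): OLD=164604451893245/1099511627776 → NEW=255, ERR=-115771013189635/1099511627776
(4,4): OLD=946613818368807/8796093022208 → NEW=0, ERR=946613818368807/8796093022208
(4,5): OLD=66130882873351271/281474976710656 → NEW=255, ERR=-5645236187866009/281474976710656
(4,6): OLD=1017577492663714817/4503599627370496 → NEW=255, ERR=-130840412315761663/4503599627370496
Row 0: .#.####
Row 1: ..#.###
Row 2: .#.#.##
Row 3: ..#####
Row 4: .#.#.##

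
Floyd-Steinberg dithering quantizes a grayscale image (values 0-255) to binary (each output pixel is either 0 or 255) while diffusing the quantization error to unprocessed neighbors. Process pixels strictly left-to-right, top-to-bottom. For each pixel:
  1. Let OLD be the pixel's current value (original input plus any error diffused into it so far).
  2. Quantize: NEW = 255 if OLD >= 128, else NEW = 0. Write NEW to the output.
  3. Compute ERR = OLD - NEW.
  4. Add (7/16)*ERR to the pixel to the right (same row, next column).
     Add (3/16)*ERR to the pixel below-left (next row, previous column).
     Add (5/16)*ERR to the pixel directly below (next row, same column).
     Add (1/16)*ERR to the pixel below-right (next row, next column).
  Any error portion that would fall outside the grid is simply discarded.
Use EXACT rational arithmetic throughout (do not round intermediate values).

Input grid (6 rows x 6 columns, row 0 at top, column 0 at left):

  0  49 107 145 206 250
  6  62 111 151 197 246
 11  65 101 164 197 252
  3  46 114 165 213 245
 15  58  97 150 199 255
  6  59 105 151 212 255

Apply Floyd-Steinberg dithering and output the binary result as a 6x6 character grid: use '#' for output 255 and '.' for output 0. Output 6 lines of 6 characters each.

(0,0): OLD=0 → NEW=0, ERR=0
(0,1): OLD=49 → NEW=0, ERR=49
(0,2): OLD=2055/16 → NEW=255, ERR=-2025/16
(0,3): OLD=22945/256 → NEW=0, ERR=22945/256
(0,4): OLD=1004391/4096 → NEW=255, ERR=-40089/4096
(0,5): OLD=16103377/65536 → NEW=255, ERR=-608303/65536
(1,0): OLD=243/16 → NEW=0, ERR=243/16
(1,1): OLD=7709/128 → NEW=0, ERR=7709/128
(1,2): OLD=481961/4096 → NEW=0, ERR=481961/4096
(1,3): OLD=3616649/16384 → NEW=255, ERR=-561271/16384
(1,4): OLD=191695775/1048576 → NEW=255, ERR=-75691105/1048576
(1,5): OLD=3538430377/16777216 → NEW=255, ERR=-739759703/16777216
(2,0): OLD=55375/2048 → NEW=0, ERR=55375/2048
(2,1): OLD=7776621/65536 → NEW=0, ERR=7776621/65536
(2,2): OLD=196111159/1048576 → NEW=255, ERR=-71275721/1048576
(2,3): OLD=984617679/8388608 → NEW=0, ERR=984617679/8388608
(2,4): OLD=57817123325/268435456 → NEW=255, ERR=-10633917955/268435456
(2,5): OLD=929336633787/4294967296 → NEW=255, ERR=-165880026693/4294967296
(3,0): OLD=35335591/1048576 → NEW=0, ERR=35335591/1048576
(3,1): OLD=727877795/8388608 → NEW=0, ERR=727877795/8388608
(3,2): OLD=10747098621/67108864 → NEW=255, ERR=-6365661699/67108864
(3,3): OLD=637821566467/4294967296 → NEW=255, ERR=-457395094013/4294967296
(3,4): OLD=5295626810923/34359738368 → NEW=255, ERR=-3466106472917/34359738368
(3,5): OLD=102431086526181/549755813888 → NEW=255, ERR=-37756646015259/549755813888
(4,0): OLD=5610322945/134217728 → NEW=0, ERR=5610322945/134217728
(4,1): OLD=188385521253/2147483648 → NEW=0, ERR=188385521253/2147483648
(4,2): OLD=6266662946255/68719476736 → NEW=0, ERR=6266662946255/68719476736
(4,3): OLD=144886700851867/1099511627776 → NEW=255, ERR=-135488764231013/1099511627776
(4,4): OLD=1654213617396091/17592186044416 → NEW=0, ERR=1654213617396091/17592186044416
(4,5): OLD=75539904506414973/281474976710656 → NEW=255, ERR=3763785445197693/281474976710656
(5,0): OLD=1220140829567/34359738368 → NEW=0, ERR=1220140829567/34359738368
(5,1): OLD=133767315239807/1099511627776 → NEW=0, ERR=133767315239807/1099511627776
(5,2): OLD=1487435435615613/8796093022208 → NEW=255, ERR=-755568285047427/8796093022208
(5,3): OLD=27652570920593591/281474976710656 → NEW=0, ERR=27652570920593591/281474976710656
(5,4): OLD=157159304941355165/562949953421312 → NEW=255, ERR=13607066818920605/562949953421312
(5,5): OLD=2482657967900049037/9007199254740992 → NEW=255, ERR=185822157941096077/9007199254740992
Row 0: ..#.##
Row 1: ...###
Row 2: ..#.##
Row 3: ..####
Row 4: ...#.#
Row 5: ..#.##

Answer: ..#.##
...###
..#.##
..####
...#.#
..#.##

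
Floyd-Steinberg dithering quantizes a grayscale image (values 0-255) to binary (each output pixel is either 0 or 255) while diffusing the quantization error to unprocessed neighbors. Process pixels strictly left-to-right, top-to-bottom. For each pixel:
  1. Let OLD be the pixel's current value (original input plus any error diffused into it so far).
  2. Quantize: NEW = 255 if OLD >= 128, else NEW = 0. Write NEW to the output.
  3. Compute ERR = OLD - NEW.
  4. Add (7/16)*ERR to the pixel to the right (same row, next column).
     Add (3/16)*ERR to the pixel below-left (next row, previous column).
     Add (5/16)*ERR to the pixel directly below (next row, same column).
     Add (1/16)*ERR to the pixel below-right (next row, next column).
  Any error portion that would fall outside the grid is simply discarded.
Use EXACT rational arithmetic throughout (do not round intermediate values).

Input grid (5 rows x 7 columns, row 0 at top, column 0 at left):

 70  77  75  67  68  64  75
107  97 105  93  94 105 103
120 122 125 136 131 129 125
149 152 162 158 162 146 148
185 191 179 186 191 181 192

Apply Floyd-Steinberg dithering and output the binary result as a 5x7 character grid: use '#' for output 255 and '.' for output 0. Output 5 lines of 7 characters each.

(0,0): OLD=70 → NEW=0, ERR=70
(0,1): OLD=861/8 → NEW=0, ERR=861/8
(0,2): OLD=15627/128 → NEW=0, ERR=15627/128
(0,3): OLD=246605/2048 → NEW=0, ERR=246605/2048
(0,4): OLD=3954459/32768 → NEW=0, ERR=3954459/32768
(0,5): OLD=61235645/524288 → NEW=0, ERR=61235645/524288
(0,6): OLD=1057795115/8388608 → NEW=0, ERR=1057795115/8388608
(1,0): OLD=19079/128 → NEW=255, ERR=-13561/128
(1,1): OLD=114225/1024 → NEW=0, ERR=114225/1024
(1,2): OLD=7250181/32768 → NEW=255, ERR=-1105659/32768
(1,3): OLD=19152865/131072 → NEW=255, ERR=-14270495/131072
(1,4): OLD=952149827/8388608 → NEW=0, ERR=952149827/8388608
(1,5): OLD=14921244339/67108864 → NEW=255, ERR=-2191515981/67108864
(1,6): OLD=145404763165/1073741824 → NEW=255, ERR=-128399401955/1073741824
(2,0): OLD=1766315/16384 → NEW=0, ERR=1766315/16384
(2,1): OLD=100178953/524288 → NEW=255, ERR=-33514487/524288
(2,2): OLD=612759131/8388608 → NEW=0, ERR=612759131/8388608
(2,3): OLD=10274883651/67108864 → NEW=255, ERR=-6837876669/67108864
(2,4): OLD=58499996979/536870912 → NEW=0, ERR=58499996979/536870912
(2,5): OLD=2596558775953/17179869184 → NEW=255, ERR=-1784307865967/17179869184
(2,6): OLD=11036603058695/274877906944 → NEW=0, ERR=11036603058695/274877906944
(3,0): OLD=1431969531/8388608 → NEW=255, ERR=-707125509/8388608
(3,1): OLD=7756343903/67108864 → NEW=0, ERR=7756343903/67108864
(3,2): OLD=113973731853/536870912 → NEW=255, ERR=-22928350707/536870912
(3,3): OLD=284478179787/2147483648 → NEW=255, ERR=-263130150453/2147483648
(3,4): OLD=32051511991035/274877906944 → NEW=0, ERR=32051511991035/274877906944
(3,5): OLD=393396276455201/2199023255552 → NEW=255, ERR=-167354653710559/2199023255552
(3,6): OLD=4248877208677247/35184372088832 → NEW=0, ERR=4248877208677247/35184372088832
(4,0): OLD=193626248789/1073741824 → NEW=255, ERR=-80177916331/1073741824
(4,1): OLD=3112534942673/17179869184 → NEW=255, ERR=-1268331699247/17179869184
(4,2): OLD=32326787763423/274877906944 → NEW=0, ERR=32326787763423/274877906944
(4,3): OLD=480168044765253/2199023255552 → NEW=255, ERR=-80582885400507/2199023255552
(4,4): OLD=3333343057804607/17592186044416 → NEW=255, ERR=-1152664383521473/17592186044416
(4,5): OLD=89217493063996351/562949953421312 → NEW=255, ERR=-54334745058438209/562949953421312
(4,6): OLD=1646106426845479657/9007199254740992 → NEW=255, ERR=-650729383113473303/9007199254740992
Row 0: .......
Row 1: #.##.##
Row 2: .#.#.#.
Row 3: #.##.#.
Row 4: ##.####

Answer: .......
#.##.##
.#.#.#.
#.##.#.
##.####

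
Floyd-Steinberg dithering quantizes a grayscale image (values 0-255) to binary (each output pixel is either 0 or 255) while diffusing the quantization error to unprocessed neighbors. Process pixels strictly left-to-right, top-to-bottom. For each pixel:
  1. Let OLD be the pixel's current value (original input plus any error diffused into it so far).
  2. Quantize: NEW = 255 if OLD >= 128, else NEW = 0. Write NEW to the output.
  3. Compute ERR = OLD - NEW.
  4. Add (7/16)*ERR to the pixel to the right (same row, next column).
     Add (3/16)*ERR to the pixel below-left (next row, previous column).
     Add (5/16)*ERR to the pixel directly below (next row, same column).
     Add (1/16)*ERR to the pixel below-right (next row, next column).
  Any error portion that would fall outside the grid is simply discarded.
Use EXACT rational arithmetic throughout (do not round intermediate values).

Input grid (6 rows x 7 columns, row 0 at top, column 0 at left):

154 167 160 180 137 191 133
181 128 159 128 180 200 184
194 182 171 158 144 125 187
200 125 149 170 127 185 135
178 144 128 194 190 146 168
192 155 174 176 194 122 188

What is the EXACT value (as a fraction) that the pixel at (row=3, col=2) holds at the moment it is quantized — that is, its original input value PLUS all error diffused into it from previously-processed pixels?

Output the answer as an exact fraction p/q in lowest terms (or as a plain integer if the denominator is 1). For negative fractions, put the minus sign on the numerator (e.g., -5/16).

Answer: 155422182685/1073741824

Derivation:
(0,0): OLD=154 → NEW=255, ERR=-101
(0,1): OLD=1965/16 → NEW=0, ERR=1965/16
(0,2): OLD=54715/256 → NEW=255, ERR=-10565/256
(0,3): OLD=663325/4096 → NEW=255, ERR=-381155/4096
(0,4): OLD=6310347/65536 → NEW=0, ERR=6310347/65536
(0,5): OLD=244450445/1048576 → NEW=255, ERR=-22936435/1048576
(0,6): OLD=2070814683/16777216 → NEW=0, ERR=2070814683/16777216
(1,0): OLD=44151/256 → NEW=255, ERR=-21129/256
(1,1): OLD=238017/2048 → NEW=0, ERR=238017/2048
(1,2): OLD=12266837/65536 → NEW=255, ERR=-4444843/65536
(1,3): OLD=22209457/262144 → NEW=0, ERR=22209457/262144
(1,4): OLD=3980206451/16777216 → NEW=255, ERR=-297983629/16777216
(1,5): OLD=28797091939/134217728 → NEW=255, ERR=-5428428701/134217728
(1,6): OLD=437034713965/2147483648 → NEW=255, ERR=-110573616275/2147483648
(2,0): OLD=6225883/32768 → NEW=255, ERR=-2129957/32768
(2,1): OLD=180360601/1048576 → NEW=255, ERR=-87026279/1048576
(2,2): OLD=2292510731/16777216 → NEW=255, ERR=-1985679349/16777216
(2,3): OLD=16794121075/134217728 → NEW=0, ERR=16794121075/134217728
(2,4): OLD=204981551779/1073741824 → NEW=255, ERR=-68822613341/1073741824
(2,5): OLD=2527313659809/34359738368 → NEW=0, ERR=2527313659809/34359738368
(2,6): OLD=110259965766263/549755813888 → NEW=255, ERR=-29927766775177/549755813888
(3,0): OLD=2753571243/16777216 → NEW=255, ERR=-1524618837/16777216
(3,1): OLD=4436210895/134217728 → NEW=0, ERR=4436210895/134217728
(3,2): OLD=155422182685/1073741824 → NEW=255, ERR=-118381982435/1073741824
Target (3,2): original=149, with diffused error = 155422182685/1073741824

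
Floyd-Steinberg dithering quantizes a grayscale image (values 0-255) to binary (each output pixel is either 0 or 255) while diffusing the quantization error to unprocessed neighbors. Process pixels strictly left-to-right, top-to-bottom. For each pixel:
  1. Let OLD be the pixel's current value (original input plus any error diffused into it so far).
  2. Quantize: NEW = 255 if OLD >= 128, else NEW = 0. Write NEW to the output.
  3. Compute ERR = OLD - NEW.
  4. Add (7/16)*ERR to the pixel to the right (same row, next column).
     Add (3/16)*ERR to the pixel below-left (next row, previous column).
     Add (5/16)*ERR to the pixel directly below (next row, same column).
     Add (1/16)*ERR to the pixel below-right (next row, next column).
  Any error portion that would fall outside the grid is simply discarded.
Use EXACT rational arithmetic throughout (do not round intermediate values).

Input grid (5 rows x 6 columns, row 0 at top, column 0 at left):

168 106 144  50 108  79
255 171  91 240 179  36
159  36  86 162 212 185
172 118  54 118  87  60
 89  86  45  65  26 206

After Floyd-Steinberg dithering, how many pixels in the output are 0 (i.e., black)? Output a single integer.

(0,0): OLD=168 → NEW=255, ERR=-87
(0,1): OLD=1087/16 → NEW=0, ERR=1087/16
(0,2): OLD=44473/256 → NEW=255, ERR=-20807/256
(0,3): OLD=59151/4096 → NEW=0, ERR=59151/4096
(0,4): OLD=7491945/65536 → NEW=0, ERR=7491945/65536
(0,5): OLD=135281119/1048576 → NEW=255, ERR=-132105761/1048576
(1,0): OLD=61581/256 → NEW=255, ERR=-3699/256
(1,1): OLD=338395/2048 → NEW=255, ERR=-183845/2048
(1,2): OLD=2181111/65536 → NEW=0, ERR=2181111/65536
(1,3): OLD=72201835/262144 → NEW=255, ERR=5355115/262144
(1,4): OLD=3371245857/16777216 → NEW=255, ERR=-906944223/16777216
(1,5): OLD=-5335456105/268435456 → NEW=0, ERR=-5335456105/268435456
(2,0): OLD=4510617/32768 → NEW=255, ERR=-3845223/32768
(2,1): OLD=-39903197/1048576 → NEW=0, ERR=-39903197/1048576
(2,2): OLD=1308139817/16777216 → NEW=0, ERR=1308139817/16777216
(2,3): OLD=26097345569/134217728 → NEW=255, ERR=-8128175071/134217728
(2,4): OLD=713660347363/4294967296 → NEW=255, ERR=-381556313117/4294967296
(2,5): OLD=9383194794853/68719476736 → NEW=255, ERR=-8140271772827/68719476736
(3,0): OLD=2150735881/16777216 → NEW=255, ERR=-2127454199/16777216
(3,1): OLD=7773306965/134217728 → NEW=0, ERR=7773306965/134217728
(3,2): OLD=96605361999/1073741824 → NEW=0, ERR=96605361999/1073741824
(3,3): OLD=8703555233261/68719476736 → NEW=0, ERR=8703555233261/68719476736
(3,4): OLD=48737726122573/549755813888 → NEW=0, ERR=48737726122573/549755813888
(3,5): OLD=494479585198435/8796093022208 → NEW=0, ERR=494479585198435/8796093022208
(4,0): OLD=129347797607/2147483648 → NEW=0, ERR=129347797607/2147483648
(4,1): OLD=4789554674619/34359738368 → NEW=255, ERR=-3972178609221/34359738368
(4,2): OLD=54871837426369/1099511627776 → NEW=0, ERR=54871837426369/1099511627776
(4,3): OLD=2615229620954917/17592186044416 → NEW=255, ERR=-1870777820371163/17592186044416
(4,4): OLD=7215928482396021/281474976710656 → NEW=0, ERR=7215928482396021/281474976710656
(4,5): OLD=1082323472021601299/4503599627370496 → NEW=255, ERR=-66094432957875181/4503599627370496
Output grid:
  Row 0: #.#..#  (3 black, running=3)
  Row 1: ##.##.  (2 black, running=5)
  Row 2: #..###  (2 black, running=7)
  Row 3: #.....  (5 black, running=12)
  Row 4: .#.#.#  (3 black, running=15)

Answer: 15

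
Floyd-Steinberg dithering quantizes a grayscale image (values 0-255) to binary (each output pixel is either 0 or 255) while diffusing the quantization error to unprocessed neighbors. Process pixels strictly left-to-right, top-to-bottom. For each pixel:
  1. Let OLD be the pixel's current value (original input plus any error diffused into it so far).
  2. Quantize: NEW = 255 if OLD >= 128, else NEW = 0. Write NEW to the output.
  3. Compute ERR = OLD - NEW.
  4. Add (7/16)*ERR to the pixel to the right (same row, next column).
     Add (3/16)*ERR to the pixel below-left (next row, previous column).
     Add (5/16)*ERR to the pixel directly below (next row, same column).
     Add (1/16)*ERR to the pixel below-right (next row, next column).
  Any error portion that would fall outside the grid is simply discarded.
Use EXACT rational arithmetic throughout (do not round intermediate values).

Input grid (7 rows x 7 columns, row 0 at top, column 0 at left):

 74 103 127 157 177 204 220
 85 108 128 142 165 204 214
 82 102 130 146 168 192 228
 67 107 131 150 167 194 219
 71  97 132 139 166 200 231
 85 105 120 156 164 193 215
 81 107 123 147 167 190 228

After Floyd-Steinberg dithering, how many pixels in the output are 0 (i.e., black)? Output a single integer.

Answer: 19

Derivation:
(0,0): OLD=74 → NEW=0, ERR=74
(0,1): OLD=1083/8 → NEW=255, ERR=-957/8
(0,2): OLD=9557/128 → NEW=0, ERR=9557/128
(0,3): OLD=388435/2048 → NEW=255, ERR=-133805/2048
(0,4): OLD=4863301/32768 → NEW=255, ERR=-3492539/32768
(0,5): OLD=82506979/524288 → NEW=255, ERR=-51186461/524288
(0,6): OLD=1487188533/8388608 → NEW=255, ERR=-651906507/8388608
(1,0): OLD=10969/128 → NEW=0, ERR=10969/128
(1,1): OLD=129775/1024 → NEW=0, ERR=129775/1024
(1,2): OLD=6129307/32768 → NEW=255, ERR=-2226533/32768
(1,3): OLD=10031935/131072 → NEW=0, ERR=10031935/131072
(1,4): OLD=1197797917/8388608 → NEW=255, ERR=-941297123/8388608
(1,5): OLD=6923305133/67108864 → NEW=0, ERR=6923305133/67108864
(1,6): OLD=245615758979/1073741824 → NEW=255, ERR=-28188406141/1073741824
(2,0): OLD=2171573/16384 → NEW=255, ERR=-2006347/16384
(2,1): OLD=42280983/524288 → NEW=0, ERR=42280983/524288
(2,2): OLD=1395191301/8388608 → NEW=255, ERR=-743903739/8388608
(2,3): OLD=7102398749/67108864 → NEW=0, ERR=7102398749/67108864
(2,4): OLD=109179899437/536870912 → NEW=255, ERR=-27722183123/536870912
(2,5): OLD=3259237480079/17179869184 → NEW=255, ERR=-1121629161841/17179869184
(2,6): OLD=54338052273113/274877906944 → NEW=255, ERR=-15755813997607/274877906944
(3,0): OLD=367864165/8388608 → NEW=0, ERR=367864165/8388608
(3,1): OLD=8529931905/67108864 → NEW=0, ERR=8529931905/67108864
(3,2): OLD=98666357395/536870912 → NEW=255, ERR=-38235725165/536870912
(3,3): OLD=293539918485/2147483648 → NEW=255, ERR=-254068411755/2147483648
(3,4): OLD=25694556695909/274877906944 → NEW=0, ERR=25694556695909/274877906944
(3,5): OLD=440945693663231/2199023255552 → NEW=255, ERR=-119805236502529/2199023255552
(3,6): OLD=6092939739316577/35184372088832 → NEW=255, ERR=-2879075143335583/35184372088832
(4,0): OLD=116540031819/1073741824 → NEW=0, ERR=116540031819/1073741824
(4,1): OLD=2982294348111/17179869184 → NEW=255, ERR=-1398572293809/17179869184
(4,2): OLD=16462182319105/274877906944 → NEW=0, ERR=16462182319105/274877906944
(4,3): OLD=310733468278619/2199023255552 → NEW=255, ERR=-250017461887141/2199023255552
(4,4): OLD=2249342019113889/17592186044416 → NEW=0, ERR=2249342019113889/17592186044416
(4,5): OLD=129148037858724129/562949953421312 → NEW=255, ERR=-14404200263710431/562949953421312
(4,6): OLD=1718837473987702071/9007199254740992 → NEW=255, ERR=-577998335971250889/9007199254740992
(5,0): OLD=28492107754333/274877906944 → NEW=0, ERR=28492107754333/274877906944
(5,1): OLD=314287324772255/2199023255552 → NEW=255, ERR=-246463605393505/2199023255552
(5,2): OLD=1113148533200265/17592186044416 → NEW=0, ERR=1113148533200265/17592186044416
(5,3): OLD=24751521674771469/140737488355328 → NEW=255, ERR=-11136537855837171/140737488355328
(5,4): OLD=1418035269838064751/9007199254740992 → NEW=255, ERR=-878800540120888209/9007199254740992
(5,5): OLD=9963979801284844927/72057594037927936 → NEW=255, ERR=-8410706678386778753/72057594037927936
(5,6): OLD=164039505669159677841/1152921504606846976 → NEW=255, ERR=-129955478005586301039/1152921504606846976
(6,0): OLD=3250227633188197/35184372088832 → NEW=0, ERR=3250227633188197/35184372088832
(6,1): OLD=73596031008673577/562949953421312 → NEW=255, ERR=-69956207113760983/562949953421312
(6,2): OLD=599562686598074203/9007199254740992 → NEW=0, ERR=599562686598074203/9007199254740992
(6,3): OLD=9875854884052654469/72057594037927936 → NEW=255, ERR=-8498831595618969211/72057594037927936
(6,4): OLD=8370002634728270543/144115188075855872 → NEW=0, ERR=8370002634728270543/144115188075855872
(6,5): OLD=2798392084126423063339/18446744073709551616 → NEW=255, ERR=-1905527654669512598741/18446744073709551616
(6,6): OLD=41405449648091936660093/295147905179352825856 → NEW=255, ERR=-33857266172643033933187/295147905179352825856
Output grid:
  Row 0: .#.####  (2 black, running=2)
  Row 1: ..#.#.#  (4 black, running=6)
  Row 2: #.#.###  (2 black, running=8)
  Row 3: ..##.##  (3 black, running=11)
  Row 4: .#.#.##  (3 black, running=14)
  Row 5: .#.####  (2 black, running=16)
  Row 6: .#.#.##  (3 black, running=19)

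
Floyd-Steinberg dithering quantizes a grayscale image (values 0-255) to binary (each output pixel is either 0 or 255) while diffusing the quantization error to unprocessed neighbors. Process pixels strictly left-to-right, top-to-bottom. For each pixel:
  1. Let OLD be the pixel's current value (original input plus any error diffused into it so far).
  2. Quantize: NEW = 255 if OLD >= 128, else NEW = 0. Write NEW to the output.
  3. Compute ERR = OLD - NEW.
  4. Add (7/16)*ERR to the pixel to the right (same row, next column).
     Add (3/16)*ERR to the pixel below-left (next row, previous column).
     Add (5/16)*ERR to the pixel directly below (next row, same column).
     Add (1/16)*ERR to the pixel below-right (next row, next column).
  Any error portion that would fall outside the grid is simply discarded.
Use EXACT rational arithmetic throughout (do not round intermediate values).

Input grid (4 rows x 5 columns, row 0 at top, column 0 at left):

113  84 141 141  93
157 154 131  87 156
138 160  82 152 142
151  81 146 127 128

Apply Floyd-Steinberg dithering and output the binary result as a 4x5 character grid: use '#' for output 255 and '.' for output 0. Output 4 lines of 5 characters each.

Answer: .#.#.
#.#.#
#..#.
#.#.#

Derivation:
(0,0): OLD=113 → NEW=0, ERR=113
(0,1): OLD=2135/16 → NEW=255, ERR=-1945/16
(0,2): OLD=22481/256 → NEW=0, ERR=22481/256
(0,3): OLD=734903/4096 → NEW=255, ERR=-309577/4096
(0,4): OLD=3927809/65536 → NEW=0, ERR=3927809/65536
(1,0): OLD=43397/256 → NEW=255, ERR=-21883/256
(1,1): OLD=209187/2048 → NEW=0, ERR=209187/2048
(1,2): OLD=11885663/65536 → NEW=255, ERR=-4826017/65536
(1,3): OLD=12554099/262144 → NEW=0, ERR=12554099/262144
(1,4): OLD=800933369/4194304 → NEW=255, ERR=-268614151/4194304
(2,0): OLD=4274225/32768 → NEW=255, ERR=-4081615/32768
(2,1): OLD=124019371/1048576 → NEW=0, ERR=124019371/1048576
(2,2): OLD=2115538881/16777216 → NEW=0, ERR=2115538881/16777216
(2,3): OLD=55169442995/268435456 → NEW=255, ERR=-13281598285/268435456
(2,4): OLD=443813037093/4294967296 → NEW=0, ERR=443813037093/4294967296
(3,0): OLD=2252359329/16777216 → NEW=255, ERR=-2025830751/16777216
(3,1): OLD=10870418061/134217728 → NEW=0, ERR=10870418061/134217728
(3,2): OLD=940398352671/4294967296 → NEW=255, ERR=-154818307809/4294967296
(3,3): OLD=1056766824103/8589934592 → NEW=0, ERR=1056766824103/8589934592
(3,4): OLD=29002673038947/137438953472 → NEW=255, ERR=-6044260096413/137438953472
Row 0: .#.#.
Row 1: #.#.#
Row 2: #..#.
Row 3: #.#.#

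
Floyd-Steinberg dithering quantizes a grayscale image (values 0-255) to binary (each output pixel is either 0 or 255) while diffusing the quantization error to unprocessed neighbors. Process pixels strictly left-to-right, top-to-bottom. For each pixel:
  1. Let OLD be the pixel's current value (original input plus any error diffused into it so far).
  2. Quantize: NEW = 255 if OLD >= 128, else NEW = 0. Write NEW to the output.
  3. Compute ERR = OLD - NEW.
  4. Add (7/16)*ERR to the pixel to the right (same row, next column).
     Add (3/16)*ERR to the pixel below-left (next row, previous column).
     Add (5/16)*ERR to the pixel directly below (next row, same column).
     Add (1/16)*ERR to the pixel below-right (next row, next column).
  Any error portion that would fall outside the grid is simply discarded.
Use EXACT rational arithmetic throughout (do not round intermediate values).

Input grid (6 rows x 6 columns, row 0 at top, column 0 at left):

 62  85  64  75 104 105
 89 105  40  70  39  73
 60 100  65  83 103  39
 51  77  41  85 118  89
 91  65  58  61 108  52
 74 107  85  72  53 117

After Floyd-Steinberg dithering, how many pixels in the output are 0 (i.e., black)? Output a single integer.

(0,0): OLD=62 → NEW=0, ERR=62
(0,1): OLD=897/8 → NEW=0, ERR=897/8
(0,2): OLD=14471/128 → NEW=0, ERR=14471/128
(0,3): OLD=254897/2048 → NEW=0, ERR=254897/2048
(0,4): OLD=5192151/32768 → NEW=255, ERR=-3163689/32768
(0,5): OLD=32904417/524288 → NEW=0, ERR=32904417/524288
(1,0): OLD=16563/128 → NEW=255, ERR=-16077/128
(1,1): OLD=112805/1024 → NEW=0, ERR=112805/1024
(1,2): OLD=5041993/32768 → NEW=255, ERR=-3313847/32768
(1,3): OLD=7027125/131072 → NEW=0, ERR=7027125/131072
(1,4): OLD=434786975/8388608 → NEW=0, ERR=434786975/8388608
(1,5): OLD=14663851945/134217728 → NEW=0, ERR=14663851945/134217728
(2,0): OLD=678375/16384 → NEW=0, ERR=678375/16384
(2,1): OLD=65917597/524288 → NEW=0, ERR=65917597/524288
(2,2): OLD=883656599/8388608 → NEW=0, ERR=883656599/8388608
(2,3): OLD=10015181855/67108864 → NEW=255, ERR=-7097578465/67108864
(2,4): OLD=207795007069/2147483648 → NEW=0, ERR=207795007069/2147483648
(2,5): OLD=4079008467035/34359738368 → NEW=0, ERR=4079008467035/34359738368
(3,0): OLD=734111799/8388608 → NEW=0, ERR=734111799/8388608
(3,1): OLD=11872626603/67108864 → NEW=255, ERR=-5240133717/67108864
(3,2): OLD=14916729873/536870912 → NEW=0, ERR=14916729873/536870912
(3,3): OLD=3052234753875/34359738368 → NEW=0, ERR=3052234753875/34359738368
(3,4): OLD=55731747554227/274877906944 → NEW=255, ERR=-14362118716493/274877906944
(3,5): OLD=480649408059037/4398046511104 → NEW=0, ERR=480649408059037/4398046511104
(4,0): OLD=111354576793/1073741824 → NEW=0, ERR=111354576793/1073741824
(4,1): OLD=1660429526661/17179869184 → NEW=0, ERR=1660429526661/17179869184
(4,2): OLD=66378959936639/549755813888 → NEW=0, ERR=66378959936639/549755813888
(4,3): OLD=1174495193312155/8796093022208 → NEW=255, ERR=-1068508527350885/8796093022208
(4,4): OLD=9087418601626571/140737488355328 → NEW=0, ERR=9087418601626571/140737488355328
(4,5): OLD=250256021029620397/2251799813685248 → NEW=0, ERR=250256021029620397/2251799813685248
(5,0): OLD=34230619837279/274877906944 → NEW=0, ERR=34230619837279/274877906944
(5,1): OLD=1942229778491855/8796093022208 → NEW=255, ERR=-300773942171185/8796093022208
(5,2): OLD=6406100022766741/70368744177664 → NEW=0, ERR=6406100022766741/70368744177664
(5,3): OLD=210589574264660727/2251799813685248 → NEW=0, ERR=210589574264660727/2251799813685248
(5,4): OLD=573484578759359463/4503599627370496 → NEW=0, ERR=573484578759359463/4503599627370496
(5,5): OLD=15238488159301338995/72057594037927936 → NEW=255, ERR=-3136198320370284685/72057594037927936
Output grid:
  Row 0: ....#.  (5 black, running=5)
  Row 1: #.#...  (4 black, running=9)
  Row 2: ...#..  (5 black, running=14)
  Row 3: .#..#.  (4 black, running=18)
  Row 4: ...#..  (5 black, running=23)
  Row 5: .#...#  (4 black, running=27)

Answer: 27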